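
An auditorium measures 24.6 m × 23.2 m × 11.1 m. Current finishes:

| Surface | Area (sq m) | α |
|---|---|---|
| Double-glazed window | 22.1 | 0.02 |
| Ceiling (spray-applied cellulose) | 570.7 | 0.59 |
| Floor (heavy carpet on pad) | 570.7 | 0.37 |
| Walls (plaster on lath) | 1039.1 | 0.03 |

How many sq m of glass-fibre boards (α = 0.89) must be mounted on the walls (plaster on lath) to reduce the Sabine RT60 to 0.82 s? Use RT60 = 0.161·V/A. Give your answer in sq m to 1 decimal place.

772.5

Summing Sᵢαᵢ: 0.442 + 336.713 + 211.159 + 31.173 → A₁ = 579.487 sabins.
Required A₂ = 0.161·6334.992/0.82 = 1243.822 sabins.
ΔA needed = 1243.822 − 579.487 = 664.335 sabins.
Each sq m of panel replacing the walls (plaster on lath) adds (0.89 − 0.03) = 0.86 sabins.
Panel area = 664.335 / 0.86 = 772.5 sq m.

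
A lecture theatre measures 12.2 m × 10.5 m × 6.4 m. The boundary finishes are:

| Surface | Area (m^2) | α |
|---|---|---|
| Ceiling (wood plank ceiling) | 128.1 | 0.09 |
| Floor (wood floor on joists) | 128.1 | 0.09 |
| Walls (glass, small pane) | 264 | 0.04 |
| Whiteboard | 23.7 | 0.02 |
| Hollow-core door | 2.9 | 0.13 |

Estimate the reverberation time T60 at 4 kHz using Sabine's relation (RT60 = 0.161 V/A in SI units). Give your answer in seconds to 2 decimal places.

3.83 s

Total absorption A = 128.1*0.09 + 128.1*0.09 + 264*0.04 + 23.7*0.02 + 2.9*0.13
  = 11.529 + 11.529 + 10.560 + 0.474 + 0.377 = 34.469 m^2 sabins.
Room volume: 819.84 m³.
Sabine: RT60 = 0.161 × 819.84 / 34.469 = 3.83 s.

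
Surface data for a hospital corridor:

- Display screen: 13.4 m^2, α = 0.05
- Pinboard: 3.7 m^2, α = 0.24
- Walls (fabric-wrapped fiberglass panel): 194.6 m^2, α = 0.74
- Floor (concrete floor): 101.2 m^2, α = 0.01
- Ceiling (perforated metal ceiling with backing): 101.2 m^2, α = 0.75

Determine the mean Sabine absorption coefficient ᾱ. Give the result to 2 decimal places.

0.54

S = Σ Sᵢ = 13.4 + 3.7 + 194.6 + 101.2 + 101.2 = 414.1 m^2.
A = 13.4·0.05 + 3.7·0.24 + 194.6·0.74 + 101.2·0.01 + 101.2·0.75 = 222.474 sabins.
ᾱ = A/S = 0.54.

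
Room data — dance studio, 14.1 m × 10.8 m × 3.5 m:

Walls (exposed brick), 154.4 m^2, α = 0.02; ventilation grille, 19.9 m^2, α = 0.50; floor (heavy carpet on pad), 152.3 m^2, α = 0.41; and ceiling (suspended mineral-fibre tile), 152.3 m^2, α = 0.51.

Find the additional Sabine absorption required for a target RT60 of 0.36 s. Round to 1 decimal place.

Summing Sᵢαᵢ: 3.088 + 9.950 + 62.443 + 77.673 → A₁ = 153.154 sabins.
V = 532.98 m³. Required absorption A₂ = 0.161 × 532.98 / 0.36 = 238.361 sabins.
Additional absorption ΔA = 238.361 − 153.154 = 85.2 sabins.

85.2 sabins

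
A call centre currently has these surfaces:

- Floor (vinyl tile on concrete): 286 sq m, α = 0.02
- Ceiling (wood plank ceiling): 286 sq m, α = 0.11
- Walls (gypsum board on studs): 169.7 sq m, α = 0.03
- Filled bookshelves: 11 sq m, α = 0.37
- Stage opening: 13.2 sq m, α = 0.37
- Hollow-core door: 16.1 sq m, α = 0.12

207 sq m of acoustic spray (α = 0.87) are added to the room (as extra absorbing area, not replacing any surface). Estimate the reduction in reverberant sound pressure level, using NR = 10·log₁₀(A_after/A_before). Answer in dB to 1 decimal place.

Summing Sᵢαᵢ: 5.720 + 31.460 + 5.091 + 4.070 + 4.884 + 1.932 → A_before = 53.157 sabins.
Added absorption = 207 × 0.87 = 180.090 sabins.
New total A_after = 233.247 sabins.
Reduction = 10 log₁₀(A_after/A_before) = 10 log₁₀(4.3879) = 6.4 dB.

6.4 dB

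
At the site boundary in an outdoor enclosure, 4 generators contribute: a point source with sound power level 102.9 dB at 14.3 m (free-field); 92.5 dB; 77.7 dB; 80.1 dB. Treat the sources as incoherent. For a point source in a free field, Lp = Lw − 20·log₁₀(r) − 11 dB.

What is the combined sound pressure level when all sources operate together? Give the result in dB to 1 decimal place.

Source at 14.3 m: Lp = 102.9 − 20·log₁₀(14.3) − 11 = 68.8 dB.
Σ 10^(Lᵢ/10) = 1.947e+09.
Back to dB: 10·log₁₀ Σ = 92.9 dB.

92.9 dB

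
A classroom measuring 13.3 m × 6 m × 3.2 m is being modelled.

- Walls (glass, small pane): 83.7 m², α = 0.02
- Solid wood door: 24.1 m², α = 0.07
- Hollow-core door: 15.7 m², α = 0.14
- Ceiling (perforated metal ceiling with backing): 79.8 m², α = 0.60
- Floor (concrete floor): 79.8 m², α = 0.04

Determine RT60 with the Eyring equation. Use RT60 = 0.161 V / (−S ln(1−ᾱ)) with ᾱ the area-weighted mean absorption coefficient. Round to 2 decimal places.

0.65 s

Total surface area S = 83.7 + 24.1 + 15.7 + 79.8 + 79.8 = 283.1 m².
Absorption A = 83.7×0.02 + 24.1×0.07 + 15.7×0.14 + 79.8×0.60 + 79.8×0.04 = 56.631 sabins.
ᾱ = 56.631 / 283.1 = 0.2000.
−S·ln(1−ᾱ) = −283.1 × ln(1 − 0.2000) = 63.172.
V = 13.3 × 6 × 3.2 = 255.36 m³.
T = 0.161·V/[−S·ln(1−ᾱ)] = 0.161·255.36/63.172 = 0.65 s.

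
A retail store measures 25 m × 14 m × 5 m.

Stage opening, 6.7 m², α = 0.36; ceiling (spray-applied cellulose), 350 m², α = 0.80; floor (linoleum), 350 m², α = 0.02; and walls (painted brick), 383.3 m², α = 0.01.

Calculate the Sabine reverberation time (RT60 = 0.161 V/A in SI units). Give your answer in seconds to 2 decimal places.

Total absorption A = 6.7·0.36 + 350·0.80 + 350·0.02 + 383.3·0.01
  = 2.412 + 280.000 + 7.000 + 3.833 = 293.245 m² sabins.
Room volume: 1750 m³.
RT60 = 0.161 · V / A = 0.161 × 1750 / 293.245 = 0.96 s.

0.96 s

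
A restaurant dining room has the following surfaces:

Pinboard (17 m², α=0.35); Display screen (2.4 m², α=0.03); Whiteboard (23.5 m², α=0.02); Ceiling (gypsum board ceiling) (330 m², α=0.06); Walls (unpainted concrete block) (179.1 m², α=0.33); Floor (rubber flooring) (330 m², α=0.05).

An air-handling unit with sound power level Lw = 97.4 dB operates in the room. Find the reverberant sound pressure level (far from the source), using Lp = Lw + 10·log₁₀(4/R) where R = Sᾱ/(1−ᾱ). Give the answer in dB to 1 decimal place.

82.8 dB

Σ(Sᵢαᵢ) = 17·0.35 + 2.4·0.03 + 23.5·0.02 + 330·0.06 + 179.1·0.33 + 330·0.05 = 101.895; total area S = 882.0 m².
ᾱ = 101.895/882.0 = 0.1155; R = Sᾱ/(1−ᾱ) = 101.895/(1−0.1155) = 115.201 m².
Lp = Lw + 10 log₁₀(4/R) = 97.4 -14.59 = 82.8 dB.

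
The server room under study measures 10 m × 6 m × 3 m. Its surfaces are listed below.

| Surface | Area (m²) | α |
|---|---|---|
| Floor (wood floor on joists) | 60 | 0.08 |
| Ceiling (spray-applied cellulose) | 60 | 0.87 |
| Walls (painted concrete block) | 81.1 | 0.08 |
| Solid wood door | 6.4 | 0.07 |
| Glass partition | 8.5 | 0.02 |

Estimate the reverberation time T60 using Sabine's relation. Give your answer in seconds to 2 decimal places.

0.45 seconds

Total absorption A = 60·0.08 + 60·0.87 + 81.1·0.08 + 6.4·0.07 + 8.5·0.02
  = 4.800 + 52.200 + 6.488 + 0.448 + 0.170 = 64.106 m² sabins.
V = 10·6·3 = 180 m³.
Sabine: RT60 = 0.161 × 180 / 64.106 = 0.45 s.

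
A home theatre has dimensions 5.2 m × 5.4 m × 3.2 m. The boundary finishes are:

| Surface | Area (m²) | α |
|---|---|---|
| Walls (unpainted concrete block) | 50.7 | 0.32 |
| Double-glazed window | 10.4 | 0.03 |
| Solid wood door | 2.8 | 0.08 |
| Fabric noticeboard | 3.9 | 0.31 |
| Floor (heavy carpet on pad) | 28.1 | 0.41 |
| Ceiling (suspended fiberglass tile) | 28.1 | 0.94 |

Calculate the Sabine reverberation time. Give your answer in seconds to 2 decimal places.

Total absorption A = 50.7×0.32 + 10.4×0.03 + 2.8×0.08 + 3.9×0.31 + 28.1×0.41 + 28.1×0.94
  = 16.224 + 0.312 + 0.224 + 1.209 + 11.521 + 26.414 = 55.904 m² sabins.
Volume V = 5.2 × 5.4 × 3.2 = 89.856 m³.
RT60 = 0.161 · V / A = 0.161 × 89.856 / 55.904 = 0.26 s.

0.26 sec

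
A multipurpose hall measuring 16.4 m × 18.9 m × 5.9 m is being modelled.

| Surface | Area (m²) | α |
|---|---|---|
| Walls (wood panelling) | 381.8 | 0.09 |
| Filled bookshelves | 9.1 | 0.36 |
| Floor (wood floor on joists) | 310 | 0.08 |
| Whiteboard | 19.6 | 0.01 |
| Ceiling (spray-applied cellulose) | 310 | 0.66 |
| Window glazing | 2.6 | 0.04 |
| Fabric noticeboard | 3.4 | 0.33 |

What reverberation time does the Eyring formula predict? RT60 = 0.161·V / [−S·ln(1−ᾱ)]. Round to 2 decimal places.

0.95 s

S = Σ Sᵢ = 1036.5 m².
Absorption A = 381.8·0.09 + 9.1·0.36 + 310·0.08 + 19.6·0.01 + 310·0.66 + 2.6·0.04 + 3.4·0.33 = 268.460 sabins.
ᾱ = 268.460 / 1036.5 = 0.2590.
−S·ln(1−ᾱ) = −1036.5 × ln(1 − 0.2590) = 310.696.
V = 16.4 × 18.9 × 5.9 = 1828.764 m³.
T = 0.161·V/[−S·ln(1−ᾱ)] = 0.161·1828.764/310.696 = 0.95 s.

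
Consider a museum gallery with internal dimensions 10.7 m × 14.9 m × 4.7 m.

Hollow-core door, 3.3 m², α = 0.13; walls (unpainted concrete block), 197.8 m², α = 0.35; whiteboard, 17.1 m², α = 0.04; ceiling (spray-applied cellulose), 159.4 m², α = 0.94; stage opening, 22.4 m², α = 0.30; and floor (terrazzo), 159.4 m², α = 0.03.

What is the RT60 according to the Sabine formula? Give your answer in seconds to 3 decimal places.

Total absorption A = 3.3·0.13 + 197.8·0.35 + 17.1·0.04 + 159.4·0.94 + 22.4·0.30 + 159.4·0.03
  = 0.429 + 69.230 + 0.684 + 149.836 + 6.720 + 4.782 = 231.681 m² sabins.
Room volume: 749.321 m³.
T = 0.161 V/A = 0.161·749.321/231.681 = 0.521 s.

0.521 s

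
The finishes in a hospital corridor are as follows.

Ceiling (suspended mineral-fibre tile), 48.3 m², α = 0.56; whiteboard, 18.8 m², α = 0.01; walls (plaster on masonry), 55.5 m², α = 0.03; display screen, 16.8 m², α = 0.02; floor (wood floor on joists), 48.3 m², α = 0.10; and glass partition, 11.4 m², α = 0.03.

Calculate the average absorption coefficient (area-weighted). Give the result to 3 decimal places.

S = Σ Sᵢ = 48.3 + 18.8 + 55.5 + 16.8 + 48.3 + 11.4 = 199.1 m².
Σ(Sᵢαᵢ) = 48.3·0.56 + 18.8·0.01 + 55.5·0.03 + 16.8·0.02 + 48.3·0.10 + 11.4·0.03 = 34.409.
ᾱ = A/S = 0.173.

0.173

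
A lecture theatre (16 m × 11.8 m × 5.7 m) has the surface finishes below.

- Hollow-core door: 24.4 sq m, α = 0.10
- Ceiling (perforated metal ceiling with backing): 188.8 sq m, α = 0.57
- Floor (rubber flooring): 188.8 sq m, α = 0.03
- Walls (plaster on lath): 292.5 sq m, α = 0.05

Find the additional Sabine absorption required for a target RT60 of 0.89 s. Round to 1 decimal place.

64.3 sabins

Equivalent absorption area: A₁ = 24.4*0.10 + 188.8*0.57 + 188.8*0.03 + 292.5*0.05 = 130.345 sq m.
V = 1076.16 m³. Required absorption A₂ = 0.161 × 1076.16 / 0.89 = 194.676 sabins.
Additional absorption ΔA = 194.676 − 130.345 = 64.3 sabins.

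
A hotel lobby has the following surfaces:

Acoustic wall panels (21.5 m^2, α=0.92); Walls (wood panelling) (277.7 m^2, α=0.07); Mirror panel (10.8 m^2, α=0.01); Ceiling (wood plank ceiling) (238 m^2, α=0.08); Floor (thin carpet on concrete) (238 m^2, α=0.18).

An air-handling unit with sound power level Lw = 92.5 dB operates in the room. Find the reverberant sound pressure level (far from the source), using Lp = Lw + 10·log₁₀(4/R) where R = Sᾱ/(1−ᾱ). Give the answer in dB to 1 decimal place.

A = 101.207 sabins; S = 786.0 m^2.
ᾱ = 0.1288, so room constant R = A/(1−ᾱ) = 116.170 m^2.
Lp = 92.5 + 10·log₁₀(4/116.170) = 92.5 + (-14.63) = 77.9 dB.

77.9 dB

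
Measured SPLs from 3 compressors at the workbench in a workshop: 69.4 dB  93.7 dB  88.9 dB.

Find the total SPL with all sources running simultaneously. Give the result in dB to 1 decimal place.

Σ 10^(Lᵢ/10) = 3.129e+09.
L_total = 10·log₁₀(3.129e+09) = 95.0 dB.

95.0 dB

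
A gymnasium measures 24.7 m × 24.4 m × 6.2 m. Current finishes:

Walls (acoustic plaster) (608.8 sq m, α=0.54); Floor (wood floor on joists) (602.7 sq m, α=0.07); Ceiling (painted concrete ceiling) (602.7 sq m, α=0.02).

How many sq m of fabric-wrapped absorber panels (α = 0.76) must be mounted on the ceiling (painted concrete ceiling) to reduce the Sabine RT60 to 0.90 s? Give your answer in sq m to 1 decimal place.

A₁ = Σ Sᵢαᵢ = 608.8*0.54 + 602.7*0.07 + 602.7*0.02 = 382.995 sabins.
V = 3736.616 m³. Target absorption A₂ = 0.161 × 3736.616 / 0.90 = 668.439 sabins.
ΔA needed = 668.439 − 382.995 = 285.444 sabins.
Each sq m of panel replacing the ceiling (painted concrete ceiling) adds (0.76 − 0.02) = 0.74 sabins.
Panel area = 285.444 / 0.74 = 385.7 sq m.

385.7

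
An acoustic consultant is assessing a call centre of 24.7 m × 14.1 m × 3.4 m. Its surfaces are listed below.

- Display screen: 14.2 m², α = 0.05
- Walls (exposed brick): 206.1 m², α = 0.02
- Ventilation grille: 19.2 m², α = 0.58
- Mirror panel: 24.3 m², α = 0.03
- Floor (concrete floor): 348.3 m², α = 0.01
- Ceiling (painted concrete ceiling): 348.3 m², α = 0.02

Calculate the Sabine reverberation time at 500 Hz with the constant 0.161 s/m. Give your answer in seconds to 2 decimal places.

7.02 sec

A = Σ Sᵢαᵢ = 14.2·0.05 + 206.1·0.02 + 19.2·0.58 + 24.3·0.03 + 348.3·0.01 + 348.3·0.02 = 27.146 sabins.
Volume V = 24.7 × 14.1 × 3.4 = 1184.118 m³.
T = 0.161 V/A = 0.161·1184.118/27.146 = 7.02 s.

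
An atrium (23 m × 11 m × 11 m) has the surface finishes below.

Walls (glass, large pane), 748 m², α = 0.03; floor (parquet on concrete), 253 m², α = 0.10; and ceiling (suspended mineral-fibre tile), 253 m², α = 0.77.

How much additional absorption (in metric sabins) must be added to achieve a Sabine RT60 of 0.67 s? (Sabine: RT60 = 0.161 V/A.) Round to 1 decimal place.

Equivalent absorption area: A₁ = 748×0.03 + 253×0.10 + 253×0.77 = 242.550 m².
Target A₂ = 0.161·2783/0.67 = 668.751 sabins (V = 2783 m³).
ΔA = A₂ − A₁ = 668.751 − 242.550 = 426.2 sabins.

426.2 sabins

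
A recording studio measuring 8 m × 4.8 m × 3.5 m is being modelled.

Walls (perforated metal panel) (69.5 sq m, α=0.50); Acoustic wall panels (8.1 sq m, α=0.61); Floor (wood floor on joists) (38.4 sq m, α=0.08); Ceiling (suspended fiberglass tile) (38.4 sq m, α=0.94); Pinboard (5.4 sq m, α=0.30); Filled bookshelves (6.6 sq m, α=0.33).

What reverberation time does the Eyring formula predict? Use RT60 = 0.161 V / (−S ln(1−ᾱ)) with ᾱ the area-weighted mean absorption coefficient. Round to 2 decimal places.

0.19 seconds

Total surface area S = 69.5 + 8.1 + 38.4 + 38.4 + 5.4 + 6.6 = 166.4 sq m.
Absorption A = 69.5×0.50 + 8.1×0.61 + 38.4×0.08 + 38.4×0.94 + 5.4×0.30 + 6.6×0.33 = 82.657 sabins.
Mean coefficient ᾱ = A/S = 0.4967.
−S·ln(1−ᾱ) = −166.4 × ln(1 − 0.4967) = 114.245.
V = 8 × 4.8 × 3.5 = 134.4 m³.
RT60 = 0.161 × 134.4 / 114.245 = 0.19 s.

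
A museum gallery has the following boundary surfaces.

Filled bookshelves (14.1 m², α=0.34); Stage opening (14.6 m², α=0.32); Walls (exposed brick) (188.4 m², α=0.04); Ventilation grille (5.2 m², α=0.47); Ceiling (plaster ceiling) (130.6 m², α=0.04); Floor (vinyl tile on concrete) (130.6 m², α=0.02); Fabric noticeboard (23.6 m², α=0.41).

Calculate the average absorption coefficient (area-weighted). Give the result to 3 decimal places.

0.073

Total surface area S = 507.1 m².
A = 14.1*0.34 + 14.6*0.32 + 188.4*0.04 + 5.2*0.47 + 130.6*0.04 + 130.6*0.02 + 23.6*0.41 = 36.958 sabins.
ᾱ = 36.958 / 507.1 = 0.073.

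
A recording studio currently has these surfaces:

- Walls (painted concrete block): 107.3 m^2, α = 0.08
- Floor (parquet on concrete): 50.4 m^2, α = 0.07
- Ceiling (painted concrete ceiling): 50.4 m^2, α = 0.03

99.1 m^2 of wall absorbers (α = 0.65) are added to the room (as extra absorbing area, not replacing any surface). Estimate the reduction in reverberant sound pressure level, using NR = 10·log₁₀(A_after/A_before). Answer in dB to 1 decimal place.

7.6 dB

Summing Sᵢαᵢ: 8.584 + 3.528 + 1.512 → A_before = 13.624 sabins.
Treatment contributes 99.1·0.65 = 64.415 sabins.
New total A_after = 78.039 sabins.
NR = 10·log₁₀(78.039/13.624) = 7.6 dB.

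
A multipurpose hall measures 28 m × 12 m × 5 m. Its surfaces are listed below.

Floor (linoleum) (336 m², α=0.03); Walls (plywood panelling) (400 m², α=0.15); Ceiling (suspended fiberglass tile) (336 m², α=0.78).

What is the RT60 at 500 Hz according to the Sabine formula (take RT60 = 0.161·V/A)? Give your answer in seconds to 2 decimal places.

Summing Sᵢαᵢ: 10.080 + 60.000 + 262.080 → A = 332.160 sabins.
Room volume: 1680 m³.
T = 0.161 V/A = 0.161·1680/332.160 = 0.81 s.

0.81 s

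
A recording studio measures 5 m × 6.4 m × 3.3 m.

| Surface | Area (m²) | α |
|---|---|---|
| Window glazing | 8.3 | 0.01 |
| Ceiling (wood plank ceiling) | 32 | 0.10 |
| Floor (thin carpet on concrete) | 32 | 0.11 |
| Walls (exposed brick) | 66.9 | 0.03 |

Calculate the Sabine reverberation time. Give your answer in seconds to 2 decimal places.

1.93 sec

Equivalent absorption area: A = 8.3×0.01 + 32×0.10 + 32×0.11 + 66.9×0.03 = 8.810 m².
Room volume: 105.6 m³.
RT60 = 0.161 · V / A = 0.161 × 105.6 / 8.810 = 1.93 s.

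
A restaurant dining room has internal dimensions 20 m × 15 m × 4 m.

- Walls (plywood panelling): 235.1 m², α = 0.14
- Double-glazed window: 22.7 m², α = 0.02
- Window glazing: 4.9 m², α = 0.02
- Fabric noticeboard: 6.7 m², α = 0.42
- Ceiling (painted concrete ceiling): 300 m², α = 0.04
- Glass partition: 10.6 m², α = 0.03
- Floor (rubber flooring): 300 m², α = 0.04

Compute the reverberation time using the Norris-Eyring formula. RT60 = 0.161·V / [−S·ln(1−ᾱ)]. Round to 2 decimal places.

S = Σ Sᵢ = 880.0 m².
Σ(Sᵢαᵢ) = 235.1×0.14 + 22.7×0.02 + 4.9×0.02 + 6.7×0.42 + 300×0.04 + 10.6×0.03 + 300×0.04 = 60.598.
Mean coefficient ᾱ = A/S = 0.0689.
−S·ln(1−ᾱ) = −880.0 × ln(1 − 0.0689) = 62.822.
V = 20 × 15 × 4 = 1200 m³.
RT60 = 0.161 × 1200 / 62.822 = 3.08 s.

3.08 seconds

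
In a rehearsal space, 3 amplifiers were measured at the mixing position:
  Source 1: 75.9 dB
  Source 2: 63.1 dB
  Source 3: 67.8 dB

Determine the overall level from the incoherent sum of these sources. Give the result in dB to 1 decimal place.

76.7 dB

Converting to relative power and adding: 10^(75.9/10) + 10^(63.1/10) + 10^(67.8/10) = 4.697e+07.
L_total = 10·log₁₀(4.697e+07) = 76.7 dB.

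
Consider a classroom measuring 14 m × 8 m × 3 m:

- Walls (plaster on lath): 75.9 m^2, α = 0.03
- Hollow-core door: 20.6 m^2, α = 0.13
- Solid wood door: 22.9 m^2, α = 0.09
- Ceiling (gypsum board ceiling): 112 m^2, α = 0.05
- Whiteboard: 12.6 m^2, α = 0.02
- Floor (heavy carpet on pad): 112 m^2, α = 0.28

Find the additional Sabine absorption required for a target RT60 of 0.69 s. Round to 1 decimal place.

A₁ = Σ Sᵢαᵢ = 75.9*0.03 + 20.6*0.13 + 22.9*0.09 + 112*0.05 + 12.6*0.02 + 112*0.28 = 44.228 sabins.
V = 336 m³. Required absorption A₂ = 0.161 × 336 / 0.69 = 78.400 sabins.
Additional absorption ΔA = 78.400 − 44.228 = 34.2 sabins.

34.2 sabins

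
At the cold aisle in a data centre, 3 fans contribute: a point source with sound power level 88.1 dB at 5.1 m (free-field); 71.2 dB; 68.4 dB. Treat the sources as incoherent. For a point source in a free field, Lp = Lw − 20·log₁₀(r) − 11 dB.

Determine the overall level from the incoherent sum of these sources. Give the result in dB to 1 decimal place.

73.4 dB

Source at 5.1 m: Lp = 88.1 − 20·log₁₀(5.1) − 11 = 62.9 dB.
Sum in the linear (power) domain: Σ 10^(Lᵢ/10) = 10^(62.9/10) + 10^(71.2/10) + 10^(68.4/10) = 2.205e+07.
Back to dB: 10·log₁₀ Σ = 73.4 dB.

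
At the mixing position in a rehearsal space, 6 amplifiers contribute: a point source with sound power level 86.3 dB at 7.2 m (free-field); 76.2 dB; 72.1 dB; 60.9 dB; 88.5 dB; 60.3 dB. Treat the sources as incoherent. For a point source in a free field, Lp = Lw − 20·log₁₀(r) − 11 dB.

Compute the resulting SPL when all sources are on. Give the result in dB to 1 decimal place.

88.9 dB

Source at 7.2 m: Lp = 86.3 − 20·log₁₀(7.2) − 11 = 58.2 dB.
Σ 10^(Lᵢ/10) = 7.688e+08.
Back to dB: 10·log₁₀ Σ = 88.9 dB.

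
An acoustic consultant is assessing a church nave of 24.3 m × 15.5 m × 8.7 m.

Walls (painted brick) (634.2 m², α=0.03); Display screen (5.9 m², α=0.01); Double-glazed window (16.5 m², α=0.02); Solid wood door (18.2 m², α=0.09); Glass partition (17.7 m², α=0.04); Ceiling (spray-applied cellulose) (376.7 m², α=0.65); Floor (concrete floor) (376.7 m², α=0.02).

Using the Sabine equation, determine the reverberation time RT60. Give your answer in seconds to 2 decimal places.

Equivalent absorption area: A = 634.2·0.03 + 5.9·0.01 + 16.5·0.02 + 18.2·0.09 + 17.7·0.04 + 376.7·0.65 + 376.7·0.02 = 274.150 m².
V = 24.3·15.5·8.7 = 3276.855 m³.
RT60 = 0.161 · V / A = 0.161 × 3276.855 / 274.150 = 1.92 s.

1.92 s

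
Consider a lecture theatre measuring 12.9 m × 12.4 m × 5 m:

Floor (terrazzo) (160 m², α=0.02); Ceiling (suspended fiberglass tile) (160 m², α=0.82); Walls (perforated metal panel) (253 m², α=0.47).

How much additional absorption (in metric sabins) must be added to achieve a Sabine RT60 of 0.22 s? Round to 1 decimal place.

332.0 sabins

Summing Sᵢαᵢ: 3.200 + 131.200 + 118.910 → A₁ = 253.310 sabins.
V = 799.8 m³. Required absorption A₂ = 0.161 × 799.8 / 0.22 = 585.308 sabins.
ΔA = A₂ − A₁ = 585.308 − 253.310 = 332.0 sabins.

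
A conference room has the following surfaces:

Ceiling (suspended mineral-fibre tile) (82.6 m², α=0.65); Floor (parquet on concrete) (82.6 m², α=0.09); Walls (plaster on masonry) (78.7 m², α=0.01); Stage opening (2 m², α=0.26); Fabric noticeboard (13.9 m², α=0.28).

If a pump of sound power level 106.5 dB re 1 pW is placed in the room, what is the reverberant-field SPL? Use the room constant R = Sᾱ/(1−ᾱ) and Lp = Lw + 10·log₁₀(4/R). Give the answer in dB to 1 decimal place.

Σ(Sᵢαᵢ) = 82.6×0.65 + 82.6×0.09 + 78.7×0.01 + 2×0.26 + 13.9×0.28 = 66.323; total area S = 259.8 m².
ᾱ = 66.323/259.8 = 0.2553; R = Sᾱ/(1−ᾱ) = 66.323/(1−0.2553) = 89.060 m².
Lp = Lw + 10 log₁₀(4/R) = 106.5 -13.48 = 93.0 dB.

93.0 dB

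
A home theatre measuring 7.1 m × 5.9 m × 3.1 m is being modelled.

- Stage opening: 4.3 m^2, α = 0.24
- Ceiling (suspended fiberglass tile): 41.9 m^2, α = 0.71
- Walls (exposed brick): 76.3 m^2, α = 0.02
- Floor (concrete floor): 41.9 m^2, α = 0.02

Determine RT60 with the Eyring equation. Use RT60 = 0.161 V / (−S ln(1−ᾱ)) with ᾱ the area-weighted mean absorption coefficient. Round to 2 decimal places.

0.56 s

Total surface area S = 4.3 + 41.9 + 76.3 + 41.9 = 164.4 m^2.
Absorption A = 4.3·0.24 + 41.9·0.71 + 76.3·0.02 + 41.9·0.02 = 33.145 sabins.
ᾱ = 33.145 / 164.4 = 0.2016.
Eyring denominator: −S ln(1−ᾱ) = 37.014.
V = 7.1 × 5.9 × 3.1 = 129.859 m³.
RT60 = 0.161 × 129.859 / 37.014 = 0.56 s.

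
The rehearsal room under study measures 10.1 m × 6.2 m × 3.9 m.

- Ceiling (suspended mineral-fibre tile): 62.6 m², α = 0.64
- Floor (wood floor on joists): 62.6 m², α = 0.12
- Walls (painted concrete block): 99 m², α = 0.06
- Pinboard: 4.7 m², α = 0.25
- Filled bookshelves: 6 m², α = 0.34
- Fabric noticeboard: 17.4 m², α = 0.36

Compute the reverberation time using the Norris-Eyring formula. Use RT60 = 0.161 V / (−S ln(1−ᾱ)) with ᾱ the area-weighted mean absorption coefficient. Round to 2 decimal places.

0.54 s

S = Σ Sᵢ = 252.3 m².
Absorption A = 62.6·0.64 + 62.6·0.12 + 99·0.06 + 4.7·0.25 + 6·0.34 + 17.4·0.36 = 62.995 sabins.
Mean coefficient ᾱ = A/S = 0.2497.
−S·ln(1−ᾱ) = −252.3 × ln(1 − 0.2497) = 72.481.
V = 10.1 × 6.2 × 3.9 = 244.218 m³.
RT60 = 0.161 × 244.218 / 72.481 = 0.54 s.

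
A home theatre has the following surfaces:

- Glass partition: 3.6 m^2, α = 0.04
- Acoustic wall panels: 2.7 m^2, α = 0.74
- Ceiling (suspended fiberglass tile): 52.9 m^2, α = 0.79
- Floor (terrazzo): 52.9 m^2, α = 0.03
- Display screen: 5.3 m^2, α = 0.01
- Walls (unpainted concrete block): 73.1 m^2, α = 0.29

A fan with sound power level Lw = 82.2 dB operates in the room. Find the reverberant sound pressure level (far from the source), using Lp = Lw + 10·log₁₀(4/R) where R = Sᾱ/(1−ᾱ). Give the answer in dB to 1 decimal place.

Σ(Sᵢαᵢ) = 3.6·0.04 + 2.7·0.74 + 52.9·0.79 + 52.9·0.03 + 5.3·0.01 + 73.1·0.29 = 66.772; total area S = 190.5 m^2.
ᾱ = 0.3505, so room constant R = A/(1−ᾱ) = 102.805 m^2.
Lp = Lw + 10 log₁₀(4/R) = 82.2 -14.10 = 68.1 dB.

68.1 dB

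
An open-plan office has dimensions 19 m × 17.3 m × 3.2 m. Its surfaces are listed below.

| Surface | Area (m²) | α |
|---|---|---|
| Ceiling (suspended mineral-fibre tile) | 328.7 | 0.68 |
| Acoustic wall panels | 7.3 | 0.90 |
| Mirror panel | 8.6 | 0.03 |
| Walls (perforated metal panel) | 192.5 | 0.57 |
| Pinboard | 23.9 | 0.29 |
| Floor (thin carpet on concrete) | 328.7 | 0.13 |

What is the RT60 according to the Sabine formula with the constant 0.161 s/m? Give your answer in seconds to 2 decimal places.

0.43 s

A = Σ Sᵢαᵢ = 328.7*0.68 + 7.3*0.90 + 8.6*0.03 + 192.5*0.57 + 23.9*0.29 + 328.7*0.13 = 389.731 sabins.
V = 19·17.3·3.2 = 1051.84 m³.
T = 0.161 V/A = 0.161·1051.84/389.731 = 0.43 s.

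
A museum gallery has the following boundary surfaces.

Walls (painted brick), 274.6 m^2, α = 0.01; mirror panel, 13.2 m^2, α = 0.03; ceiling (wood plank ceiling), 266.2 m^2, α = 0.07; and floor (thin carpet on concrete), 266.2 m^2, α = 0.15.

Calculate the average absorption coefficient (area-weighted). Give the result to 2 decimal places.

S = Σ Sᵢ = 274.6 + 13.2 + 266.2 + 266.2 = 820.2 m^2.
Weighted sum Σ Sα = 61.706.
ᾱ = A/S = 0.08.

0.08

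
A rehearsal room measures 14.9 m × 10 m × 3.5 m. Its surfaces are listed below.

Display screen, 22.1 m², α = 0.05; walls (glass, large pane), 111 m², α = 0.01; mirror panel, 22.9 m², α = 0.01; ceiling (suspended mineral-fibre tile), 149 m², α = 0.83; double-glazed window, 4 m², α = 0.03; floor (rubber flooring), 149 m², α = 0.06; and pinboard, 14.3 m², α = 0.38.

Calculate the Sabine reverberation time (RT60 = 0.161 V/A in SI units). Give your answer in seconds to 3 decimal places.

0.597 seconds

Summing Sᵢαᵢ: 1.105 + 1.110 + 0.229 + 123.670 + 0.120 + 8.940 + 5.434 → A = 140.608 sabins.
V = 14.9·10·3.5 = 521.5 m³.
Sabine: RT60 = 0.161 × 521.5 / 140.608 = 0.597 s.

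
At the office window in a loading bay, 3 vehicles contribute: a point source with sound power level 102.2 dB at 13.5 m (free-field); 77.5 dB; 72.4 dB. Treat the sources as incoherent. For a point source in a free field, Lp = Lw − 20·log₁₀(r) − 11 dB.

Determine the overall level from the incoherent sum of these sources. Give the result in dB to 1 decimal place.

Source at 13.5 m: Lp = 102.2 − 20·log₁₀(13.5) − 11 = 68.6 dB.
Converting to relative power and adding: 10^(68.6/10) + 10^(77.5/10) + 10^(72.4/10) = 8.086e+07.
Combined level = 10 log₁₀(8.086e+07) = 79.1 dB.

79.1 dB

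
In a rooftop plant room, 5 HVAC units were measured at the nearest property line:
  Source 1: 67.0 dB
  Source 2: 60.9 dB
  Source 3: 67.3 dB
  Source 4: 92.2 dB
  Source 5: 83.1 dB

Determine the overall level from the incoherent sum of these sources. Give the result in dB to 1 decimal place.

Σ 10^(Lᵢ/10) = 1.875e+09.
Combined level = 10 log₁₀(1.875e+09) = 92.7 dB.

92.7 dB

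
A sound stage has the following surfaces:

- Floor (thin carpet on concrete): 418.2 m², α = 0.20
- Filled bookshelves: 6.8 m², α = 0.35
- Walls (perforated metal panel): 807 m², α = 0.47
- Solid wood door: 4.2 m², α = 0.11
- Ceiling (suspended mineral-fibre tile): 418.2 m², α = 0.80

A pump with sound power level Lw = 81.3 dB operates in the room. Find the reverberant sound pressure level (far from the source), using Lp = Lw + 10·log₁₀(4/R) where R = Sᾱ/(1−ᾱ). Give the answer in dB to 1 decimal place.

55.4 dB

Σ(Sᵢαᵢ) = 418.2·0.20 + 6.8·0.35 + 807·0.47 + 4.2·0.11 + 418.2·0.80 = 800.332; total area S = 1654.4 m².
ᾱ = 800.332/1654.4 = 0.4838; R = Sᾱ/(1−ᾱ) = 800.332/(1−0.4838) = 1550.430 m².
Lp = 81.3 + 10·log₁₀(4/1550.430) = 81.3 + (-25.88) = 55.4 dB.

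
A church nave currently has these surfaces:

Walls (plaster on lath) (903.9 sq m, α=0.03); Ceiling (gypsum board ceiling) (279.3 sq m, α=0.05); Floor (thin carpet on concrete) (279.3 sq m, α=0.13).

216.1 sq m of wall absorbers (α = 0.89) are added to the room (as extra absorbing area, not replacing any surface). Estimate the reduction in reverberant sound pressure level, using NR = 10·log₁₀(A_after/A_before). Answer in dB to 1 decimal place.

5.4 dB

A_before = Σ Sᵢαᵢ = 903.9*0.03 + 279.3*0.05 + 279.3*0.13 = 77.391 sabins.
Treatment contributes 216.1·0.89 = 192.329 sabins.
A_after = 77.391 + 192.329 = 269.720 sabins.
NR = 10·log₁₀(269.720/77.391) = 5.4 dB.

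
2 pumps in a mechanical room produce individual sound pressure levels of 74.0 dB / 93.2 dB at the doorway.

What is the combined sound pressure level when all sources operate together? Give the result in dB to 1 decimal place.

93.3 dB

Sum in the linear (power) domain: Σ 10^(Lᵢ/10) = 10^(74.0/10) + 10^(93.2/10) = 2.114e+09.
Back to dB: 10·log₁₀ Σ = 93.3 dB.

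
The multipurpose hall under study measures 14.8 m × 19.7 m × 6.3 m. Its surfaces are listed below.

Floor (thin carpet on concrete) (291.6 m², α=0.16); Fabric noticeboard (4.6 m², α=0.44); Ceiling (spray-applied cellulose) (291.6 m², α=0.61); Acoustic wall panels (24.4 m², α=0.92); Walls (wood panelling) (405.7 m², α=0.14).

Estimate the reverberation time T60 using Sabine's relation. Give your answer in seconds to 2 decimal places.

Summing Sᵢαᵢ: 46.656 + 2.024 + 177.876 + 22.448 + 56.798 → A = 305.802 sabins.
Volume V = 14.8 × 19.7 × 6.3 = 1836.828 m³.
RT60 = 0.161 · V / A = 0.161 × 1836.828 / 305.802 = 0.97 s.

0.97 s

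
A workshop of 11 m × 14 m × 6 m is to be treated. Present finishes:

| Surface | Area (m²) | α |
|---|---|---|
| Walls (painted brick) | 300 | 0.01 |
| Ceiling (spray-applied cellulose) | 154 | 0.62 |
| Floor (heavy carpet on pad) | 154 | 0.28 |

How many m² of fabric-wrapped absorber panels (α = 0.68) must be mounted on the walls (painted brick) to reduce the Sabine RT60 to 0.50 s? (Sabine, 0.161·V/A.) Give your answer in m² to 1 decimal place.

Summing Sᵢαᵢ: 3.000 + 95.480 + 43.120 → A₁ = 141.600 sabins.
V = 924 m³. Target absorption A₂ = 0.161 × 924 / 0.50 = 297.528 sabins.
ΔA needed = 297.528 − 141.600 = 155.928 sabins.
Net gain per m²: Δα = 0.68 − 0.01 = 0.67.
Panel area = 155.928 / 0.67 = 232.7 m².

232.7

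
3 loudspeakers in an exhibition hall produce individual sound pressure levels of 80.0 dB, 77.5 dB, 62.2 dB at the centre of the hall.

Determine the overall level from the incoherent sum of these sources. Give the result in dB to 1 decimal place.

82.0 dB

Converting to relative power and adding: 10^(80.0/10) + 10^(77.5/10) + 10^(62.2/10) = 1.579e+08.
Back to dB: 10·log₁₀ Σ = 82.0 dB.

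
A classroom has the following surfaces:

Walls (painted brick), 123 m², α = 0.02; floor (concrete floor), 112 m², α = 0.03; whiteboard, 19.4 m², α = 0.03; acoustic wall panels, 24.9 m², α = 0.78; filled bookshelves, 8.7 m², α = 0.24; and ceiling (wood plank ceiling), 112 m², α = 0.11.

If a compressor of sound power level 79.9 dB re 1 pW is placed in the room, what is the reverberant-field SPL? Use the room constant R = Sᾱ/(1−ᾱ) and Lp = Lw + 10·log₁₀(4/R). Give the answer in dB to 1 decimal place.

69.4 dB

A = 40.232 sabins; S = 400.0 m².
ᾱ = 40.232/400.0 = 0.1006; R = Sᾱ/(1−ᾱ) = 40.232/(1−0.1006) = 44.732 m².
Lp = Lw + 10 log₁₀(4/R) = 79.9 -10.49 = 69.4 dB.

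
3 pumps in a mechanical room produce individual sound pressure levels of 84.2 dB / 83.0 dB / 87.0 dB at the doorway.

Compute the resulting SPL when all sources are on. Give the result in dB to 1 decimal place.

Σ 10^(Lᵢ/10) = 9.637e+08.
L_total = 10·log₁₀(9.637e+08) = 89.8 dB.

89.8 dB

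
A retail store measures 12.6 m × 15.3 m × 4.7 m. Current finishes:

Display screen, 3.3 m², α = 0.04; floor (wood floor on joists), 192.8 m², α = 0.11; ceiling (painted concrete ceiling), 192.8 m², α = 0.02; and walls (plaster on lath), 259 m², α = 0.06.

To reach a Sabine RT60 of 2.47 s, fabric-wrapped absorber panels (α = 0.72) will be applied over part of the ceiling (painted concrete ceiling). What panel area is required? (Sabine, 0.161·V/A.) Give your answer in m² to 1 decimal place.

26.2

Equivalent absorption area: A₁ = 3.3*0.04 + 192.8*0.11 + 192.8*0.02 + 259*0.06 = 40.736 m².
V = 906.066 m³. Target absorption A₂ = 0.161 × 906.066 / 2.47 = 59.059 sabins.
ΔA needed = 59.059 − 40.736 = 18.323 sabins.
Net gain per m²: Δα = 0.72 − 0.02 = 0.70.
Panel area = 18.323 / 0.70 = 26.2 m².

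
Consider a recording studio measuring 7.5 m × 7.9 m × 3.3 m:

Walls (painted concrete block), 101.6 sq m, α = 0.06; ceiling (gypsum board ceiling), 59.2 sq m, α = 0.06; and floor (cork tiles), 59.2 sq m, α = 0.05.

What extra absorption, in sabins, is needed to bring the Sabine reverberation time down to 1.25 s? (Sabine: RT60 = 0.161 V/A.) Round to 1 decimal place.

Equivalent absorption area: A₁ = 101.6·0.06 + 59.2·0.06 + 59.2·0.05 = 12.608 sq m.
V = 195.525 m³. Required absorption A₂ = 0.161 × 195.525 / 1.25 = 25.184 sabins.
Additional absorption ΔA = 25.184 − 12.608 = 12.6 sabins.

12.6 sabins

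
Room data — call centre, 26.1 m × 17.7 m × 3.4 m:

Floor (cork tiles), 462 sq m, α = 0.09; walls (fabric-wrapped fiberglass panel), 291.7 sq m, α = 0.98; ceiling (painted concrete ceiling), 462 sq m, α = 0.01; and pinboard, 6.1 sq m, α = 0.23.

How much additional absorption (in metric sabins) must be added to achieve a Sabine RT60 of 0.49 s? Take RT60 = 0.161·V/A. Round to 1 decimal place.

Total absorption A₁ = 462*0.09 + 291.7*0.98 + 462*0.01 + 6.1*0.23
  = 41.580 + 285.866 + 4.620 + 1.403 = 333.469 sq m sabins.
For T = 0.49 s, need A₂ = 0.161·V/T = 0.161·1570.698/0.49 = 516.086 sabins.
Shortfall: 516.086 − 333.469 = 182.6 sabins.

182.6 sabins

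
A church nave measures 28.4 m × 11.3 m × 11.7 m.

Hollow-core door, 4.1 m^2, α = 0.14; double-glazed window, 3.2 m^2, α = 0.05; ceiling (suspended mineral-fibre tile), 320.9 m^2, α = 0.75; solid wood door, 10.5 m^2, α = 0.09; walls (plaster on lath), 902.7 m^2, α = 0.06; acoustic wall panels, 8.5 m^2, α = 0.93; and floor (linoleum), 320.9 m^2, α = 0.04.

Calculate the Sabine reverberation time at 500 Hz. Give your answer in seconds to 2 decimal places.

1.91 s

Summing Sᵢαᵢ: 0.574 + 0.160 + 240.675 + 0.945 + 54.162 + 7.905 + 12.836 → A = 317.257 sabins.
Room volume: 3754.764 m³.
Sabine: RT60 = 0.161 × 3754.764 / 317.257 = 1.91 s.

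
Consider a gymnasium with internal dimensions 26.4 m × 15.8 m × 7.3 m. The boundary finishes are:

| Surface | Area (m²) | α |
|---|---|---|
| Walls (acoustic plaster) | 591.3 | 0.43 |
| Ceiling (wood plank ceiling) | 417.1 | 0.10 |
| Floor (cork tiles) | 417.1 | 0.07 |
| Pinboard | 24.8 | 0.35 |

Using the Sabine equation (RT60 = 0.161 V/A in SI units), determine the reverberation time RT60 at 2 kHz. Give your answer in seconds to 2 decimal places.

Equivalent absorption area: A = 591.3·0.43 + 417.1·0.10 + 417.1·0.07 + 24.8·0.35 = 333.846 m².
V = 26.4·15.8·7.3 = 3044.976 m³.
T = 0.161 V/A = 0.161·3044.976/333.846 = 1.47 s.

1.47 seconds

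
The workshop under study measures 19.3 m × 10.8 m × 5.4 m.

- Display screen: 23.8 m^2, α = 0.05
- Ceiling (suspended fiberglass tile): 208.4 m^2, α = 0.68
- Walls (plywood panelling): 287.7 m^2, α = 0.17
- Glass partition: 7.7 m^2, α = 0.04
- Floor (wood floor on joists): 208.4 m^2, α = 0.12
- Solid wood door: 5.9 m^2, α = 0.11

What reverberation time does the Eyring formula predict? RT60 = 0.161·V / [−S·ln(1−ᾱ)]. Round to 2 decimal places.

S = Σ Sᵢ = 741.9 m^2.
Σ(Sᵢαᵢ) = 23.8×0.05 + 208.4×0.68 + 287.7×0.17 + 7.7×0.04 + 208.4×0.12 + 5.9×0.11 = 217.776.
ᾱ = 217.776 / 741.9 = 0.2935.
−S·ln(1−ᾱ) = −741.9 × ln(1 − 0.2935) = 257.760.
V = 19.3 × 10.8 × 5.4 = 1125.576 m³.
RT60 = 0.161 × 1125.576 / 257.760 = 0.70 s.

0.70 seconds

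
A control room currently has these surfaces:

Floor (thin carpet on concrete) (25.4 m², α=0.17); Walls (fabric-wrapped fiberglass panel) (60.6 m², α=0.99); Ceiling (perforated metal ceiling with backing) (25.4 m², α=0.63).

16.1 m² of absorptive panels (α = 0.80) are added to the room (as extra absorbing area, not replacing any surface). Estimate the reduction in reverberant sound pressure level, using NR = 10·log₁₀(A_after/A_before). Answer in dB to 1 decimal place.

Summing Sᵢαᵢ: 4.318 + 59.994 + 16.002 → A_before = 80.314 sabins.
Treatment contributes 16.1·0.80 = 12.880 sabins.
A_after = 80.314 + 12.880 = 93.194 sabins.
NR = 10·log₁₀(93.194/80.314) = 0.6 dB.

0.6 dB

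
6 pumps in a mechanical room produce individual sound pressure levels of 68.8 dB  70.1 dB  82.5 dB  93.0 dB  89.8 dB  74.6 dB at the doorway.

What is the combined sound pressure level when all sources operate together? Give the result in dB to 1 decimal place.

Sum in the linear (power) domain: Σ 10^(Lᵢ/10) = 10^(68.8/10) + 10^(70.1/10) + 10^(82.5/10) + 10^(93.0/10) + 10^(89.8/10) + 10^(74.6/10) = 3.175e+09.
Back to dB: 10·log₁₀ Σ = 95.0 dB.

95.0 dB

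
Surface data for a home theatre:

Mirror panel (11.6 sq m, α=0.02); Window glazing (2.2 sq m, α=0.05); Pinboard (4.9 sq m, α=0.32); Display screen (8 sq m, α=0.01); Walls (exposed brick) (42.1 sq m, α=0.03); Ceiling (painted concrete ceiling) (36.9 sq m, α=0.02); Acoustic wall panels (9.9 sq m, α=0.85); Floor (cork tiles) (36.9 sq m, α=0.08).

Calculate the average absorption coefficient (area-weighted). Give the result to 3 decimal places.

0.101

S = Σ Sᵢ = 11.6 + 2.2 + 4.9 + 8 + 42.1 + 36.9 + 9.9 + 36.9 = 152.5 sq m.
Weighted sum Σ Sα = 15.358.
ᾱ = A/S = 0.101.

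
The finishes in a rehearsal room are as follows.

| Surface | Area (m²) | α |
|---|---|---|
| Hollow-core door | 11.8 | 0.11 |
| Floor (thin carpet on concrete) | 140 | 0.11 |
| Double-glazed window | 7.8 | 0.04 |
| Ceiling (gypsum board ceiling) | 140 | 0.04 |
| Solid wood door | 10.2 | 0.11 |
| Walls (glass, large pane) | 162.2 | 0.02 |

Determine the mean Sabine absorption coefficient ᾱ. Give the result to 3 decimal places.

S = Σ Sᵢ = 11.8 + 140 + 7.8 + 140 + 10.2 + 162.2 = 472.0 m².
A = 11.8*0.11 + 140*0.11 + 7.8*0.04 + 140*0.04 + 10.2*0.11 + 162.2*0.02 = 26.976 sabins.
ᾱ = A/S = 0.057.

0.057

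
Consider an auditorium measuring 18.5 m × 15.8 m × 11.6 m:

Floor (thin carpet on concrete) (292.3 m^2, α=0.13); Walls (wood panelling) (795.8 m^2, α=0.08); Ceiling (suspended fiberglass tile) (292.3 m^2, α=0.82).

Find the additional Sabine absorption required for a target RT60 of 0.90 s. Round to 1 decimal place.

Equivalent absorption area: A₁ = 292.3·0.13 + 795.8·0.08 + 292.3·0.82 = 341.349 m^2.
For T = 0.90 s, need A₂ = 0.161·V/T = 0.161·3390.68/0.90 = 606.555 sabins.
Shortfall: 606.555 − 341.349 = 265.2 sabins.

265.2 sabins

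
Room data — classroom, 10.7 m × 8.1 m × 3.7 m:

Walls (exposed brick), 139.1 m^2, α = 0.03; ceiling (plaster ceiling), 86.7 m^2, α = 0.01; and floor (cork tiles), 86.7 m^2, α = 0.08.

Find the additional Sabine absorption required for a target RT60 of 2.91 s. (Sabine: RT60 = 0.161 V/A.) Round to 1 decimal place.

5.8 sabins

Equivalent absorption area: A₁ = 139.1·0.03 + 86.7·0.01 + 86.7·0.08 = 11.976 m^2.
For T = 2.91 s, need A₂ = 0.161·V/T = 0.161·320.679/2.91 = 17.742 sabins.
Additional absorption ΔA = 17.742 − 11.976 = 5.8 sabins.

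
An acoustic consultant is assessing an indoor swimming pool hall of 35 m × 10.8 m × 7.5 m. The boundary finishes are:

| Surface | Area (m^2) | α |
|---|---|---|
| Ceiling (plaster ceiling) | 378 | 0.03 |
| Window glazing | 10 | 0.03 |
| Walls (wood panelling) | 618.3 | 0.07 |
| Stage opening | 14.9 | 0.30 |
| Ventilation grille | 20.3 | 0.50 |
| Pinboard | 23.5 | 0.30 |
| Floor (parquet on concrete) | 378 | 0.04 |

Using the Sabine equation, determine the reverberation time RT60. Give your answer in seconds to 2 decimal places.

4.98 s

A = Σ Sᵢαᵢ = 378·0.03 + 10·0.03 + 618.3·0.07 + 14.9·0.30 + 20.3·0.50 + 23.5·0.30 + 378·0.04 = 91.711 sabins.
Room volume: 2835 m³.
T = 0.161 V/A = 0.161·2835/91.711 = 4.98 s.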